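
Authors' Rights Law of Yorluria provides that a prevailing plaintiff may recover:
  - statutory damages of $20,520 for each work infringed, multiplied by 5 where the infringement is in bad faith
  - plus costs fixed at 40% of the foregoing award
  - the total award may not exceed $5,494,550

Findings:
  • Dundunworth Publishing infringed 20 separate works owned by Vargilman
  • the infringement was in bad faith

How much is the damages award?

Statutory damages: 20 × $20,520 = $410,400
Multiplied by 5: 5 × $410,400 = $2,052,000
Costs: 40% of $2,052,000 = $820,800
Award plus costs: $2,052,000 + $820,800 = $2,872,800
Cap at $5,494,550: $2,872,800 is within the cap, no reduction.

$2,872,800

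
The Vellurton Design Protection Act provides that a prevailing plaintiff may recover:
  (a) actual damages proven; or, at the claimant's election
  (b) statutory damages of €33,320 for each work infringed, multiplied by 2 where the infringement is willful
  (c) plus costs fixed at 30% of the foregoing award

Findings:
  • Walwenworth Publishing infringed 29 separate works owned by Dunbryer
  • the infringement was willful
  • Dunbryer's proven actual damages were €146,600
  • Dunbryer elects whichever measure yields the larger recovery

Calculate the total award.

Award: €2,512,328

Statutory damages: 29 × €33,320 = €966,280
Doubled: 2 × €966,280 = €1,932,560
Greater of actual damages (€146,600) or enhanced statutory damages (€1,932,560): €1,932,560
Costs: 30% of €1,932,560 = €579,768
Award plus costs: €1,932,560 + €579,768 = €2,512,328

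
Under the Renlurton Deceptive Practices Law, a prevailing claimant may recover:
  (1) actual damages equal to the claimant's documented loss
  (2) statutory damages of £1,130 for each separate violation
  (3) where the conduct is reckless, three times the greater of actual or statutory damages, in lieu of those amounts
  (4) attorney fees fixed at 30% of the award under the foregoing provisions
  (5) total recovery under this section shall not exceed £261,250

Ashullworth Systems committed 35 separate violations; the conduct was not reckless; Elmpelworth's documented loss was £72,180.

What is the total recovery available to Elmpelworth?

Total recovery: £145,249

Statutory damages: 35 × £1,130 = £39,550
Conduct not reckless: the in-lieu enhancement does not apply.
Actual plus statutory damages: £72,180 + £39,550 = £111,730
Attorney fees: 30% of £111,730 = £33,519
Total before cap: £111,730 + £33,519 = £145,249
Cap at £261,250: £145,249 is within the cap, no reduction.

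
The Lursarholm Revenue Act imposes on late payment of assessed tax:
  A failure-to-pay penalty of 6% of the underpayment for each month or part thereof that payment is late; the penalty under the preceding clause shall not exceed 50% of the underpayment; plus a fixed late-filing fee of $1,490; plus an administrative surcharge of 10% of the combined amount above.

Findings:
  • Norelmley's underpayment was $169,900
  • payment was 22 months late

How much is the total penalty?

Accrued rate: 6% × 22 = 132%, capped at 50% → 50%
Failure-to-pay penalty: 50% of $169,900 = $84,950
Penalty before surcharge: $84,950 + $1,490 = $86,440
Administrative surcharge: 10% of $86,440 = $8,644
Total penalty: $86,440 + $8,644 = $95,084

$95,084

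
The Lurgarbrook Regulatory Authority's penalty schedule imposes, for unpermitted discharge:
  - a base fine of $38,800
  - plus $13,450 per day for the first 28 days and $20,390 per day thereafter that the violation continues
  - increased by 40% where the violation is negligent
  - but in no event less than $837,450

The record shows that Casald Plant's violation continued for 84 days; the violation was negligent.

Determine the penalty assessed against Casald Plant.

First 28 days: 28 × $13,450 = $376,600
Remaining days: (84 − 28) × $20,390 = $1,141,840
Per-day component: $376,600 + $1,141,840 = $1,518,440
Base plus per-day: $38,800 + $1,518,440 = $1,557,240
Enhancement: 40% of $1,557,240 = $622,896
Enhanced fine: $1,557,240 + $622,896 = $2,180,136
Minimum $837,450: $2,180,136 meets the minimum, no increase.

$2,180,136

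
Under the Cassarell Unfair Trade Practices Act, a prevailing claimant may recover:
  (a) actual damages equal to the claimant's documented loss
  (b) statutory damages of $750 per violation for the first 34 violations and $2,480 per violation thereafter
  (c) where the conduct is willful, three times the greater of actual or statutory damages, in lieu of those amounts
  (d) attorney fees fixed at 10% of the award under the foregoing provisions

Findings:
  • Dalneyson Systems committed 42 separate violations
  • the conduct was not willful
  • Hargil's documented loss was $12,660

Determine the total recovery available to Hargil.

$63,800

First 34 violations: 34 × $750 = $25,500
Remaining violations: (42 − 34) × $2,480 = $19,840
Statutory damages: $25,500 + $19,840 = $45,340
Conduct not willful: the in-lieu enhancement does not apply.
Actual plus statutory damages: $12,660 + $45,340 = $58,000
Attorney fees: 10% of $58,000 = $5,800
Total recovery: $58,000 + $5,800 = $63,800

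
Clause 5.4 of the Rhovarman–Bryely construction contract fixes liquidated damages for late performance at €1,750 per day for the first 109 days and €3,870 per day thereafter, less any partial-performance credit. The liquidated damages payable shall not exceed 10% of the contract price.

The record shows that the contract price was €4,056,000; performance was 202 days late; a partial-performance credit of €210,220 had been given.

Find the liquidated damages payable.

First 109 days: 109 × €1,750 = €190,750
Remaining days: (202 − 109) × €3,870 = €359,910
Accrued per-day damages: €190,750 + €359,910 = €550,660
Less partial-performance credit: €550,660 − €210,220 = €340,440
Cap: 10% of €4,056,000 = €405,600
Cap at €405,600: €340,440 is within the cap, no reduction.

€340,440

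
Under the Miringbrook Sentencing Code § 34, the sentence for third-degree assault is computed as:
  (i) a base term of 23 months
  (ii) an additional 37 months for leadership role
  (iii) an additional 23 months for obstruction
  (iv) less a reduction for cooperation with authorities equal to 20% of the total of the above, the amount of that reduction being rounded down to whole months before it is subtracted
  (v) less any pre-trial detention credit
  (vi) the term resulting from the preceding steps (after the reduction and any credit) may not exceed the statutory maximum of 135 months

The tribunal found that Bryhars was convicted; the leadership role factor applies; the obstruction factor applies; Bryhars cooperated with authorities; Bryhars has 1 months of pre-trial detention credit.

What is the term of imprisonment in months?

66 months

Leadership role enhancement: +37 months
Obstruction enhancement: +23 months
Adjusted term: 23 months + 37 months + 23 months = 83 months
Cooperation with authorities reduction: 20% of 83 months = 16 months (rounded down)
After reduction: 83 − 16 = 67 months
Less pre-trial detention credit: 67 months − 1 months = 66 months
Cap at 135 months: 66 months is within the cap, no reduction.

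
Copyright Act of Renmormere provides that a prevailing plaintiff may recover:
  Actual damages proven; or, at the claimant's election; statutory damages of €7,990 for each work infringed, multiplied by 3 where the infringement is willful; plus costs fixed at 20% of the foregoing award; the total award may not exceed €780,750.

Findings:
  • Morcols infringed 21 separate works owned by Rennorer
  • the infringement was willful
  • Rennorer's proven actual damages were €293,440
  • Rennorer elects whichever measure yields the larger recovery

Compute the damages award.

Statutory damages: 21 × €7,990 = €167,790
Trebled: 3 × €167,790 = €503,370
Greater of actual damages (€293,440) or enhanced statutory damages (€503,370): €503,370
Costs: 20% of €503,370 = €100,674
Award plus costs: €503,370 + €100,674 = €604,044
Cap at €780,750: €604,044 is within the cap, no reduction.

€604,044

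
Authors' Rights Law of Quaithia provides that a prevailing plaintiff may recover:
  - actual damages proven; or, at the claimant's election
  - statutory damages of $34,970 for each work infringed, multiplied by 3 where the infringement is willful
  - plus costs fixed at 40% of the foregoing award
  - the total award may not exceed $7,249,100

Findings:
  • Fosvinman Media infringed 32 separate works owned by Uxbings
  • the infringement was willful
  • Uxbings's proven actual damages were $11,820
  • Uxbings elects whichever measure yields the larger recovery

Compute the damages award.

Statutory damages: 32 × $34,970 = $1,119,040
Trebled: 3 × $1,119,040 = $3,357,120
Greater of actual damages ($11,820) or enhanced statutory damages ($3,357,120): $3,357,120
Costs: 40% of $3,357,120 = $1,342,848
Award plus costs: $3,357,120 + $1,342,848 = $4,699,968
Cap at $7,249,100: $4,699,968 is within the cap, no reduction.

$4,699,968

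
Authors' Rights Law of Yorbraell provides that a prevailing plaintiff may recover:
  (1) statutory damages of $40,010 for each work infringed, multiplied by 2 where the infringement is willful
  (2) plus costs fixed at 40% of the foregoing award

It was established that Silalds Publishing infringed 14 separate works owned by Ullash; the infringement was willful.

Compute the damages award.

$1,568,392

Statutory damages: 14 × $40,010 = $560,140
Doubled: 2 × $560,140 = $1,120,280
Costs: 40% of $1,120,280 = $448,112
Award plus costs: $1,120,280 + $448,112 = $1,568,392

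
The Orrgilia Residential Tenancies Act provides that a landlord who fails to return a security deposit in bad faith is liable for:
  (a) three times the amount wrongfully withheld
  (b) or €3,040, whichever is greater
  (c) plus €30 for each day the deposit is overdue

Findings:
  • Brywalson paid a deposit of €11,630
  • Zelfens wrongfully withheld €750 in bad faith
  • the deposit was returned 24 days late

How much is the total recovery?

Recovery: €3,760

Trebled: 3 × €750 = €2,250
Minimum €3,040: €2,250 is below the minimum → €3,040
Late-return penalty: 24 × €30 = €720
Damages plus late penalty: €3,040 + €720 = €3,760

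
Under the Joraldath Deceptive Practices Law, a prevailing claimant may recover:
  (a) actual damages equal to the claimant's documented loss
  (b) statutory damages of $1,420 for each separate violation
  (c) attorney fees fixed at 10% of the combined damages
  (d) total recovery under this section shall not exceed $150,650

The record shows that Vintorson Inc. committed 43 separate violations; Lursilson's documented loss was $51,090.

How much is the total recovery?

Statutory damages: 43 × $1,420 = $61,060
Combined damages: $51,090 + $61,060 = $112,150
Attorney fees: 10% of $112,150 = $11,215
Total before cap: $112,150 + $11,215 = $123,365
Cap at $150,650: $123,365 is within the cap, no reduction.

$123,365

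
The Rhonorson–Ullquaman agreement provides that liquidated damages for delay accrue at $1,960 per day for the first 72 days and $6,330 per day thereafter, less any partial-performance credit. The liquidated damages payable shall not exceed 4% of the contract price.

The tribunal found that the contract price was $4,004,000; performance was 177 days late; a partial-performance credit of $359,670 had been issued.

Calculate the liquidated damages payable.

First 72 days: 72 × $1,960 = $141,120
Remaining days: (177 − 72) × $6,330 = $664,650
Accrued per-day damages: $141,120 + $664,650 = $805,770
Less partial-performance credit: $805,770 − $359,670 = $446,100
Cap: 4% of $4,004,000 = $160,160
Cap at $160,160: $446,100 exceeds the cap → $160,160

$160,160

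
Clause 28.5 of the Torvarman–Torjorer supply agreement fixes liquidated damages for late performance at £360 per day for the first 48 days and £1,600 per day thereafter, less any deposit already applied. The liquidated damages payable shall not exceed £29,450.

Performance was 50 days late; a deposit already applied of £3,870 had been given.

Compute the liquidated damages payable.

£16,610

First 48 days: 48 × £360 = £17,280
Remaining days: (50 − 48) × £1,600 = £3,200
Accrued per-day damages: £17,280 + £3,200 = £20,480
Less deposit already applied: £20,480 − £3,870 = £16,610
Cap at £29,450: £16,610 is within the cap, no reduction.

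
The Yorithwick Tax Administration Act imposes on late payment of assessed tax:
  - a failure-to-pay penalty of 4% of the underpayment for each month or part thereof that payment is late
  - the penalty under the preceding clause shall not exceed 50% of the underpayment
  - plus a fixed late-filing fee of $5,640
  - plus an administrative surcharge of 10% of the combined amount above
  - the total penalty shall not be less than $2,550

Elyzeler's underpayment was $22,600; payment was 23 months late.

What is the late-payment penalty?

Accrued rate: 4% × 23 = 92%, capped at 50% → 50%
Failure-to-pay penalty: 50% of $22,600 = $11,300
Penalty before surcharge: $11,300 + $5,640 = $16,940
Administrative surcharge: 10% of $16,940 = $1,694
Total penalty: $16,940 + $1,694 = $18,634
Minimum $2,550: $18,634 meets the minimum, no increase.

$18,634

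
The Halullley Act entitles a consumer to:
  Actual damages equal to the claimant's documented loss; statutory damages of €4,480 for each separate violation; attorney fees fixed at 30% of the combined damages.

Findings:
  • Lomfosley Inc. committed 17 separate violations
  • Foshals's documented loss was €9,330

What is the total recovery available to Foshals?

€111,137

Statutory damages: 17 × €4,480 = €76,160
Combined damages: €9,330 + €76,160 = €85,490
Attorney fees: 30% of €85,490 = €25,647
Total recovery: €85,490 + €25,647 = €111,137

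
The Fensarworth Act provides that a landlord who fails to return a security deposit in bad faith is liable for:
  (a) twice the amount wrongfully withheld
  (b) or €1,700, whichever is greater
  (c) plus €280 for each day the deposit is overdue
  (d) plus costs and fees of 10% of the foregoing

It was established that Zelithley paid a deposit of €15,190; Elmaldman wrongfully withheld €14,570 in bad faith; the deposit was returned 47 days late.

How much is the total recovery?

Doubled: 2 × €14,570 = €29,140
Minimum €1,700: €29,140 meets the minimum, no increase.
Late-return penalty: 47 × €280 = €13,160
Damages plus late penalty: €29,140 + €13,160 = €42,300
Costs and fees: 10% of €42,300 = €4,230
Total recovery: €42,300 + €4,230 = €46,530

€46,530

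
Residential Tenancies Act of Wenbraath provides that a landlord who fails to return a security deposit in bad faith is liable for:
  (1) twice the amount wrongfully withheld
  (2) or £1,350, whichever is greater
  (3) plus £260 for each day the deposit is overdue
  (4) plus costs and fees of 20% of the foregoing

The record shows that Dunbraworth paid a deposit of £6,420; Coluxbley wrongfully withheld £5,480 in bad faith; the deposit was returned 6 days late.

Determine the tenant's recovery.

£15,024

Doubled: 2 × £5,480 = £10,960
Minimum £1,350: £10,960 meets the minimum, no increase.
Late-return penalty: 6 × £260 = £1,560
Damages plus late penalty: £10,960 + £1,560 = £12,520
Costs and fees: 20% of £12,520 = £2,504
Total recovery: £12,520 + £2,504 = £15,024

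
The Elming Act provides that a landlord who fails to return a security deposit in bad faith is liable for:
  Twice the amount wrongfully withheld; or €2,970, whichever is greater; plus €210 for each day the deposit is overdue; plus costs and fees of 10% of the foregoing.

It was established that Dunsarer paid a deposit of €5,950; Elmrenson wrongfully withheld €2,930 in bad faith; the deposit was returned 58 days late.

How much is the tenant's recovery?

Doubled: 2 × €2,930 = €5,860
Minimum €2,970: €5,860 meets the minimum, no increase.
Late-return penalty: 58 × €210 = €12,180
Damages plus late penalty: €5,860 + €12,180 = €18,040
Costs and fees: 10% of €18,040 = €1,804
Total recovery: €18,040 + €1,804 = €19,844

€19,844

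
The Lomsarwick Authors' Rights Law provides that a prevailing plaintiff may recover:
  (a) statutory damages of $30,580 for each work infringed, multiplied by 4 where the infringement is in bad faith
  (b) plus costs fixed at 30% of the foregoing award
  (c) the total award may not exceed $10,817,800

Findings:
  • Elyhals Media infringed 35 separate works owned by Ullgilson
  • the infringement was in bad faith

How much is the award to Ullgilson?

Statutory damages: 35 × $30,580 = $1,070,300
Multiplied by 4: 4 × $1,070,300 = $4,281,200
Costs: 30% of $4,281,200 = $1,284,360
Award plus costs: $4,281,200 + $1,284,360 = $5,565,560
Cap at $10,817,800: $5,565,560 is within the cap, no reduction.

$5,565,560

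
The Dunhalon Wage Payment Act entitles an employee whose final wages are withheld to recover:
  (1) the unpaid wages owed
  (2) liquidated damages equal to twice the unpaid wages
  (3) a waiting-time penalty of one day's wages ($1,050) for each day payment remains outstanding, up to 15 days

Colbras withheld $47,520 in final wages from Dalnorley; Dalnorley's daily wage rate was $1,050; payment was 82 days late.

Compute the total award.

$158,310

Doubled: 2 × $47,520 = $95,040
Penalty days: min(82, 15) = 15
Waiting-time penalty: 15 × $1,050 = $15,750
Total award: $47,520 + $95,040 + $15,750 = $158,310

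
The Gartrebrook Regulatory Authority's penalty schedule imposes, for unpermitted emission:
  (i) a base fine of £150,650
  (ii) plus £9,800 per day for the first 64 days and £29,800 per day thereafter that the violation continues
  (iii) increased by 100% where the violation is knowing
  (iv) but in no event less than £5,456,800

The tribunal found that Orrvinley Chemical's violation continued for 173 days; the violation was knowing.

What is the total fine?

First 64 days: 64 × £9,800 = £627,200
Remaining days: (173 − 64) × £29,800 = £3,248,200
Per-day component: £627,200 + £3,248,200 = £3,875,400
Base plus per-day: £150,650 + £3,875,400 = £4,026,050
Enhancement: 100% of £4,026,050 = £4,026,050
Enhanced fine: £4,026,050 + £4,026,050 = £8,052,100
Minimum £5,456,800: £8,052,100 meets the minimum, no increase.

£8,052,100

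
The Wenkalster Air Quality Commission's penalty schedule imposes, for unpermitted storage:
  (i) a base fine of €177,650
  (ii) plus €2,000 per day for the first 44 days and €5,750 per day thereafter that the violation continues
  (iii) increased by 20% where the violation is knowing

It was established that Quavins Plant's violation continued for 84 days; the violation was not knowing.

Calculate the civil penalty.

€495,650

First 44 days: 44 × €2,000 = €88,000
Remaining days: (84 − 44) × €5,750 = €230,000
Per-day component: €88,000 + €230,000 = €318,000
Base plus per-day: €177,650 + €318,000 = €495,650
The violation was not knowing: no 20% increase.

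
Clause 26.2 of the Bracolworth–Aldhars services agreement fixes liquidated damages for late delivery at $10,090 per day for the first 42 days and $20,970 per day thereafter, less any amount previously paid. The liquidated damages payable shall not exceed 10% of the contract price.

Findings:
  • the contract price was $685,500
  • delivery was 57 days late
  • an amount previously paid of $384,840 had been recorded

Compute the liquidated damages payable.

First 42 days: 42 × $10,090 = $423,780
Remaining days: (57 − 42) × $20,970 = $314,550
Accrued per-day damages: $423,780 + $314,550 = $738,330
Less amount previously paid: $738,330 − $384,840 = $353,490
Cap: 10% of $685,500 = $68,550
Cap at $68,550: $353,490 exceeds the cap → $68,550

$68,550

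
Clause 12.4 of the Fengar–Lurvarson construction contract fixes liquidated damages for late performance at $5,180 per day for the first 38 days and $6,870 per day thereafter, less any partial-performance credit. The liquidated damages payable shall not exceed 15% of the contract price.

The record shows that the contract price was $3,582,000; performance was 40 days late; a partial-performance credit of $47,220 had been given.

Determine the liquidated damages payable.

$163,360

First 38 days: 38 × $5,180 = $196,840
Remaining days: (40 − 38) × $6,870 = $13,740
Accrued per-day damages: $196,840 + $13,740 = $210,580
Less partial-performance credit: $210,580 − $47,220 = $163,360
Cap: 15% of $3,582,000 = $537,300
Cap at $537,300: $163,360 is within the cap, no reduction.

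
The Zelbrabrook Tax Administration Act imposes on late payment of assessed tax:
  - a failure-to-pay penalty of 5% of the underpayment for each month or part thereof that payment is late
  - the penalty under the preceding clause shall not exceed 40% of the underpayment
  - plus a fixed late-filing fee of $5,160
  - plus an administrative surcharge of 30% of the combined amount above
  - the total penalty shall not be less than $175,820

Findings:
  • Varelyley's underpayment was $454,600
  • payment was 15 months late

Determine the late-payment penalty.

$243,100

Accrued rate: 5% × 15 = 75%, capped at 40% → 40%
Failure-to-pay penalty: 40% of $454,600 = $181,840
Penalty before surcharge: $181,840 + $5,160 = $187,000
Administrative surcharge: 30% of $187,000 = $56,100
Total penalty: $187,000 + $56,100 = $243,100
Minimum $175,820: $243,100 meets the minimum, no increase.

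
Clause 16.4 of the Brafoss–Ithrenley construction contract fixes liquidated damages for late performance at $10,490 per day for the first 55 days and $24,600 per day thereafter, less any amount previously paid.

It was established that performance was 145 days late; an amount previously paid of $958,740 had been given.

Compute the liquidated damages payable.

$1,832,210

First 55 days: 55 × $10,490 = $576,950
Remaining days: (145 − 55) × $24,600 = $2,214,000
Accrued per-day damages: $576,950 + $2,214,000 = $2,790,950
Less amount previously paid: $2,790,950 − $958,740 = $1,832,210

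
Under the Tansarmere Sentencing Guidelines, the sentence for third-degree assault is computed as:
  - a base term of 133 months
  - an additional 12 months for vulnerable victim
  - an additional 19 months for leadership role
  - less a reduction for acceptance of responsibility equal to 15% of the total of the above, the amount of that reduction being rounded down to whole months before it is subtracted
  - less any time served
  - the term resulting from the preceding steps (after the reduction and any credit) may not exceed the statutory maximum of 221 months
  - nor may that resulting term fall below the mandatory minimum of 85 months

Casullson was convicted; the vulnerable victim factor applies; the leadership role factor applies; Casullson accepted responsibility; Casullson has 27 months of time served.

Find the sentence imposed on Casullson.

113 months

Vulnerable victim enhancement: +12 months
Leadership role enhancement: +19 months
Adjusted term: 133 months + 12 months + 19 months = 164 months
Acceptance of responsibility reduction: 15% of 164 months = 24 months (rounded down)
After reduction: 164 − 24 = 140 months
Less time served: 140 months − 27 months = 113 months
Cap at 221 months: 113 months is within the cap, no reduction.
Minimum 85 months: 113 months meets the minimum, no increase.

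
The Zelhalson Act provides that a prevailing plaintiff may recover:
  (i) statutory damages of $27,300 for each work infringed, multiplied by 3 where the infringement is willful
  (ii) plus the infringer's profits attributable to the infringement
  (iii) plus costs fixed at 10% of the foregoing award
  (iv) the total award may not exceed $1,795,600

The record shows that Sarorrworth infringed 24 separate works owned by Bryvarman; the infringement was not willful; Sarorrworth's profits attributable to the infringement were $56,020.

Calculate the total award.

Statutory damages: 24 × $27,300 = $655,200
Infringement not willful: no ×3 enhancement.
Combined award: $655,200 + $56,020 = $711,220
Costs: 10% of $711,220 = $71,122
Award plus costs: $711,220 + $71,122 = $782,342
Cap at $1,795,600: $782,342 is within the cap, no reduction.

$782,342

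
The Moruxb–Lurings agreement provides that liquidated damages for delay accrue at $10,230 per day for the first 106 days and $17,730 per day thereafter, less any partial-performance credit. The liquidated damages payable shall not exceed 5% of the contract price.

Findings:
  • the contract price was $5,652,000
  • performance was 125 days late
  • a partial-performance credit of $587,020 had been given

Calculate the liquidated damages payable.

Liquidated damages: $282,600

First 106 days: 106 × $10,230 = $1,084,380
Remaining days: (125 − 106) × $17,730 = $336,870
Accrued per-day damages: $1,084,380 + $336,870 = $1,421,250
Less partial-performance credit: $1,421,250 − $587,020 = $834,230
Cap: 5% of $5,652,000 = $282,600
Cap at $282,600: $834,230 exceeds the cap → $282,600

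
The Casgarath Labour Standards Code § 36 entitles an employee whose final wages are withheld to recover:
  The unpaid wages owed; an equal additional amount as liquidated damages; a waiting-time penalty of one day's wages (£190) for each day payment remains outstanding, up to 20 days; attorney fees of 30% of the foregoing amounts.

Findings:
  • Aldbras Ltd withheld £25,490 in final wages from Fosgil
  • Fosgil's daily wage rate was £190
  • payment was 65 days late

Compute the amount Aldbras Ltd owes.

Liquidated damages (equal amount): £25,490
Penalty days: min(65, 20) = 20
Waiting-time penalty: 20 × £190 = £3,800
Subtotal: £25,490 + £25,490 + £3,800 = £54,780
Attorney fees: 30% of £54,780 = £16,434
Total award: £54,780 + £16,434 = £71,214

£71,214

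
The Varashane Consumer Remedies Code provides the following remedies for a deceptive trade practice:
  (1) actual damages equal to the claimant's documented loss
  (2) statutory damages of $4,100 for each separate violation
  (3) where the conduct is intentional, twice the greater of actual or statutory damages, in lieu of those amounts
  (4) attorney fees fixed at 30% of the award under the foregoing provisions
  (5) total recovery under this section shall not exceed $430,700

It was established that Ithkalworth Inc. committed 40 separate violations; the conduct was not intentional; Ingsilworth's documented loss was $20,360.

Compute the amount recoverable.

$239,668

Statutory damages: 40 × $4,100 = $164,000
Conduct not intentional: the in-lieu enhancement does not apply.
Actual plus statutory damages: $20,360 + $164,000 = $184,360
Attorney fees: 30% of $184,360 = $55,308
Total before cap: $184,360 + $55,308 = $239,668
Cap at $430,700: $239,668 is within the cap, no reduction.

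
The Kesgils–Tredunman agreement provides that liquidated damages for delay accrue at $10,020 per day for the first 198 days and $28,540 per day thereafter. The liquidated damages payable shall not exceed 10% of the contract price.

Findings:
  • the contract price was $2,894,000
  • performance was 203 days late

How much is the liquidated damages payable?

$289,400

First 198 days: 198 × $10,020 = $1,983,960
Remaining days: (203 − 198) × $28,540 = $142,700
Accrued per-day damages: $1,983,960 + $142,700 = $2,126,660
Cap: 10% of $2,894,000 = $289,400
Cap at $289,400: $2,126,660 exceeds the cap → $289,400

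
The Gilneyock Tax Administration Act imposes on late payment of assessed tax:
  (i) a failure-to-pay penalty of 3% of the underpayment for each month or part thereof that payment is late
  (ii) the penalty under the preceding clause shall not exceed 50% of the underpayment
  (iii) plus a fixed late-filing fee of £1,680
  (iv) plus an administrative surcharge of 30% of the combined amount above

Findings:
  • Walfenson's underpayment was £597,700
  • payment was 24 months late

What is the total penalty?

Accrued rate: 3% × 24 = 72%, capped at 50% → 50%
Failure-to-pay penalty: 50% of £597,700 = £298,850
Penalty before surcharge: £298,850 + £1,680 = £300,530
Administrative surcharge: 30% of £300,530 = £90,159
Total penalty: £300,530 + £90,159 = £390,689

£390,689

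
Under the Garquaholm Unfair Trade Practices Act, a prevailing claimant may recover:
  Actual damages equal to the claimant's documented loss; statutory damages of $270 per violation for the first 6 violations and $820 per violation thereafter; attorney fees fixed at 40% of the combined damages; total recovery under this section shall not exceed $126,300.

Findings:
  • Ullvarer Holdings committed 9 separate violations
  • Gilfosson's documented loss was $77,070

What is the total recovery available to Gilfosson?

First 6 violations: 6 × $270 = $1,620
Remaining violations: (9 − 6) × $820 = $2,460
Statutory damages: $1,620 + $2,460 = $4,080
Combined damages: $77,070 + $4,080 = $81,150
Attorney fees: 40% of $81,150 = $32,460
Total before cap: $81,150 + $32,460 = $113,610
Cap at $126,300: $113,610 is within the cap, no reduction.

$113,610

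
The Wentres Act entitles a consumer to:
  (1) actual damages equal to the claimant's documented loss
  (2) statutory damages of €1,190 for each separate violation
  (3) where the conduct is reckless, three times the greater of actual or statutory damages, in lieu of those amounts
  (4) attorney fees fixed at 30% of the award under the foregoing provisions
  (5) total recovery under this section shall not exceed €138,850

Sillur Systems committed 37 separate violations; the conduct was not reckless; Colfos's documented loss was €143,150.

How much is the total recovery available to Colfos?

Statutory damages: 37 × €1,190 = €44,030
Conduct not reckless: the in-lieu enhancement does not apply.
Actual plus statutory damages: €143,150 + €44,030 = €187,180
Attorney fees: 30% of €187,180 = €56,154
Total before cap: €187,180 + €56,154 = €243,334
Cap at €138,850: €243,334 exceeds the cap → €138,850

€138,850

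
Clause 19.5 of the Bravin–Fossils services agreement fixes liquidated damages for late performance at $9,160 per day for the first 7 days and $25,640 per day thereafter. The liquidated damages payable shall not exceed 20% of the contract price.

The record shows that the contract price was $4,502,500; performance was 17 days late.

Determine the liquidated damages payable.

First 7 days: 7 × $9,160 = $64,120
Remaining days: (17 − 7) × $25,640 = $256,400
Accrued per-day damages: $64,120 + $256,400 = $320,520
Cap: 20% of $4,502,500 = $900,500
Cap at $900,500: $320,520 is within the cap, no reduction.

Liquidated damages: $320,520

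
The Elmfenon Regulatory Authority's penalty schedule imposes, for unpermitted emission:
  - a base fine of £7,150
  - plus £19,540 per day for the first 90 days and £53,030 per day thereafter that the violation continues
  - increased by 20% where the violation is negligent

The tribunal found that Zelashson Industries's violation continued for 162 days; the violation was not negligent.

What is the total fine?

First 90 days: 90 × £19,540 = £1,758,600
Remaining days: (162 − 90) × £53,030 = £3,818,160
Per-day component: £1,758,600 + £3,818,160 = £5,576,760
Base plus per-day: £7,150 + £5,576,760 = £5,583,910
The violation was not negligent: no 20% increase.

£5,583,910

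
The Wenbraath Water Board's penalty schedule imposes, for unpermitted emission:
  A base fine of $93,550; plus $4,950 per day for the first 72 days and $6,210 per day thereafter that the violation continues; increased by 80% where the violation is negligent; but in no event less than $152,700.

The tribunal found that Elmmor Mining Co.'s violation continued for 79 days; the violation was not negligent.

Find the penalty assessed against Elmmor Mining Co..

First 72 days: 72 × $4,950 = $356,400
Remaining days: (79 − 72) × $6,210 = $43,470
Per-day component: $356,400 + $43,470 = $399,870
Base plus per-day: $93,550 + $399,870 = $493,420
The violation was not negligent: no 80% increase.
Minimum $152,700: $493,420 meets the minimum, no increase.

$493,420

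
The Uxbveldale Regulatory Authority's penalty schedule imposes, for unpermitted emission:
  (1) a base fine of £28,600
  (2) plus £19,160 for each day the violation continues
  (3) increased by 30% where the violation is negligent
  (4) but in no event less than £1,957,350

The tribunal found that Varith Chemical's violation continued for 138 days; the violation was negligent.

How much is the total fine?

£3,474,484

Per-day component: 138 × £19,160 = £2,644,080
Base plus per-day: £28,600 + £2,644,080 = £2,672,680
Enhancement: 30% of £2,672,680 = £801,804
Enhanced fine: £2,672,680 + £801,804 = £3,474,484
Minimum £1,957,350: £3,474,484 meets the minimum, no increase.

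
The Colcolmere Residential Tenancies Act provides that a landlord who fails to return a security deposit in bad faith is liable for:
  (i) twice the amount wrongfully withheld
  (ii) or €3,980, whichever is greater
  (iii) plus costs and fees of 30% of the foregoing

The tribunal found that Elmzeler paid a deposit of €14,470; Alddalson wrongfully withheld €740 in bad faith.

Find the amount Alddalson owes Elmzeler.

Recovery: €5,174

Doubled: 2 × €740 = €1,480
Minimum €3,980: €1,480 is below the minimum → €3,980
Costs and fees: 30% of €3,980 = €1,194
Total recovery: €3,980 + €1,194 = €5,174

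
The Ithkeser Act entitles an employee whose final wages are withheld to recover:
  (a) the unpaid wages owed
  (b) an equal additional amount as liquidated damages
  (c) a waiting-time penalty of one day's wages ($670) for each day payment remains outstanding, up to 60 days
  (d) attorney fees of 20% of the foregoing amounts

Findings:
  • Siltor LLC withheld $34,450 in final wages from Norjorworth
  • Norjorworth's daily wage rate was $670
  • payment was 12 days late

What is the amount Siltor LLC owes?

$92,328

Liquidated damages (equal amount): $34,450
Penalty days: min(12, 60) = 12
Waiting-time penalty: 12 × $670 = $8,040
Subtotal: $34,450 + $34,450 + $8,040 = $76,940
Attorney fees: 20% of $76,940 = $15,388
Total award: $76,940 + $15,388 = $92,328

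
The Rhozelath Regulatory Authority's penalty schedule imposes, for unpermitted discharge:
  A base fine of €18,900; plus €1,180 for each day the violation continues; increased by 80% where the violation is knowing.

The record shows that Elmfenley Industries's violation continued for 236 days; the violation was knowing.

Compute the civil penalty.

Per-day component: 236 × €1,180 = €278,480
Base plus per-day: €18,900 + €278,480 = €297,380
Enhancement: 80% of €297,380 = €237,904
Enhanced fine: €297,380 + €237,904 = €535,284

Civil penalty: €535,284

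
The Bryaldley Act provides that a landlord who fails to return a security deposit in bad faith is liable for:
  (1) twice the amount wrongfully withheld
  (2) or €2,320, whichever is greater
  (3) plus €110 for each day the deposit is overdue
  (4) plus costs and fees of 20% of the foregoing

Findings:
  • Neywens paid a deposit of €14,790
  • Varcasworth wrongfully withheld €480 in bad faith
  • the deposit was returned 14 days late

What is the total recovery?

€4,632

Doubled: 2 × €480 = €960
Minimum €2,320: €960 is below the minimum → €2,320
Late-return penalty: 14 × €110 = €1,540
Damages plus late penalty: €2,320 + €1,540 = €3,860
Costs and fees: 20% of €3,860 = €772
Total recovery: €3,860 + €772 = €4,632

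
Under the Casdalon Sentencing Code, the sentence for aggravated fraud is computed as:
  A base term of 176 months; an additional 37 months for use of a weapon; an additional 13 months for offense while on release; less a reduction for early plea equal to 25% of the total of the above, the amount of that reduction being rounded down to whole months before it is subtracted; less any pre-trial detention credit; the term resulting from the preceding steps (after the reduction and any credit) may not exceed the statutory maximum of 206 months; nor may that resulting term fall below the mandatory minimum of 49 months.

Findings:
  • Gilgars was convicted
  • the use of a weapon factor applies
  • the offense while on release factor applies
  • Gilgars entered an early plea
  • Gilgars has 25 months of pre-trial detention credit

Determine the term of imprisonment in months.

Use of a weapon enhancement: +37 months
Offense while on release enhancement: +13 months
Adjusted term: 176 months + 37 months + 13 months = 226 months
Early plea reduction: 25% of 226 months = 56 months (rounded down)
After reduction: 226 − 56 = 170 months
Less pre-trial detention credit: 170 months − 25 months = 145 months
Cap at 206 months: 145 months is within the cap, no reduction.
Minimum 49 months: 145 months meets the minimum, no increase.

145 months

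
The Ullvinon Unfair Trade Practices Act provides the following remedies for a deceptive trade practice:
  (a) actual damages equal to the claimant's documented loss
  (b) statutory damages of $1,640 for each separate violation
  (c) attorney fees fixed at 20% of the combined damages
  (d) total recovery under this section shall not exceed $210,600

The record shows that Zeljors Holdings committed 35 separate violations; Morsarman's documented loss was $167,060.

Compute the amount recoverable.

Statutory damages: 35 × $1,640 = $57,400
Combined damages: $167,060 + $57,400 = $224,460
Attorney fees: 20% of $224,460 = $44,892
Total before cap: $224,460 + $44,892 = $269,352
Cap at $210,600: $269,352 exceeds the cap → $210,600

$210,600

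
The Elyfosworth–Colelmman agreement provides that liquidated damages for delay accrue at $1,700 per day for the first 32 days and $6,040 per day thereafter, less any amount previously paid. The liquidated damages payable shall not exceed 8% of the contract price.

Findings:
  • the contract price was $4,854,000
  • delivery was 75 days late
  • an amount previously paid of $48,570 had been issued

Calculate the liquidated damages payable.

$265,550

First 32 days: 32 × $1,700 = $54,400
Remaining days: (75 − 32) × $6,040 = $259,720
Accrued per-day damages: $54,400 + $259,720 = $314,120
Less amount previously paid: $314,120 − $48,570 = $265,550
Cap: 8% of $4,854,000 = $388,320
Cap at $388,320: $265,550 is within the cap, no reduction.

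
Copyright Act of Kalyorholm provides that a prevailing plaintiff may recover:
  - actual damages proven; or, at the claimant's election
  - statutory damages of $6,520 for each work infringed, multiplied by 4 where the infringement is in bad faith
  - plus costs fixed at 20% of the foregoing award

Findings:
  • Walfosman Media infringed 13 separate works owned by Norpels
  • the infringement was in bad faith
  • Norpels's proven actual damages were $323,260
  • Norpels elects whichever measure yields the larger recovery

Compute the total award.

Statutory damages: 13 × $6,520 = $84,760
Multiplied by 4: 4 × $84,760 = $339,040
Greater of actual damages ($323,260) or enhanced statutory damages ($339,040): $339,040
Costs: 20% of $339,040 = $67,808
Award plus costs: $339,040 + $67,808 = $406,848

$406,848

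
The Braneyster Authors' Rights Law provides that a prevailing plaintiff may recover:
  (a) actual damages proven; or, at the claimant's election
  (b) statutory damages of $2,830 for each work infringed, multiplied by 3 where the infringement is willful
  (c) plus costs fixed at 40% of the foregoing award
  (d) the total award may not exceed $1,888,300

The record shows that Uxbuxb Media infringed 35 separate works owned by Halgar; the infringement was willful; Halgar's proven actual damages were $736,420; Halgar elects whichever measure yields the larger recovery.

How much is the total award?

Statutory damages: 35 × $2,830 = $99,050
Trebled: 3 × $99,050 = $297,150
Greater of actual damages ($736,420) or enhanced statutory damages ($297,150): $736,420
Costs: 40% of $736,420 = $294,568
Award plus costs: $736,420 + $294,568 = $1,030,988
Cap at $1,888,300: $1,030,988 is within the cap, no reduction.

$1,030,988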